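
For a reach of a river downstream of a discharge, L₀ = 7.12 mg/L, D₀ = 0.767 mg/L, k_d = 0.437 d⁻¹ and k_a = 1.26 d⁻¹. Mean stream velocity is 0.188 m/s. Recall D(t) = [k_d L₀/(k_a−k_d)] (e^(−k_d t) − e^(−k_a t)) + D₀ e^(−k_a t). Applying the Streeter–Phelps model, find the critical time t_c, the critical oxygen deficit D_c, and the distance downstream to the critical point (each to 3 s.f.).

t_c = [1/(k_a−k_d)] ln[(k_a/k_d)(1 − D₀(k_a−k_d)/(k_d L₀))]
= [1/(1.26−0.437)] ln[(1.26/0.437)(1 − 0.767×0.8230/(0.437×7.12))]
= (1/0.8230) ln[2.883 × 0.7971] = 1.215 × ln(2.298) = 1.215 × 0.8322 = 1.011 d.
L(t_c) = L₀ e^(−k_d t_c) = 7.12 × 0.6428 = 4.577 mg/L, and at the critical point k_a D_c = k_d L, so D_c = (0.437/1.26) × 4.577 = 1.587 mg/L.
x_c = v t_c = 0.188 m/s × 1.011 d × 86400 s/d = 16420 m ≈ 16.4 km.

t_c ≈ 1.01 d; D_c ≈ 1.59 mg/L; x_c ≈ 16.4 km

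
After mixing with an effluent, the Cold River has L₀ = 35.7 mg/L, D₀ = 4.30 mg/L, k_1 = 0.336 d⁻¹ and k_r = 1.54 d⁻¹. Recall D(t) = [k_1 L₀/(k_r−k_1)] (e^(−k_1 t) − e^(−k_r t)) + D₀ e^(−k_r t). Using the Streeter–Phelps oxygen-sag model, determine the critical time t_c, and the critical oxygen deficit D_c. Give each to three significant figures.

t_c ≈ 0.795 d; D_c ≈ 5.96 mg/L

At the critical point dD/dt = 0, so k_1 L₀ e^(−k_1 t) = k_r D. Substituting D(t) from the Streeter–Phelps equation and solving for t gives
t_c = ln[(k_r/k_1)(1 − D₀(k_r−k_1)/(k_1 L₀))] / (k_r−k_1).
Here k_r−k_1 = 1.204 d⁻¹ and 1 − D₀(k_r−k_1)/(k_1 L₀) = 1 − 4.30×1.204/(0.336×35.7) = 0.5684, so
t_c = ln(4.583 × 0.5684) / 1.204 = 0.9575 / 1.204 = 0.7953 d.
D_c = (k_1/k_r) L₀ e^(−k_1 t_c) = (0.336/1.54) × 35.7 × e^(−0.336×0.7953) = 0.2182 × 35.7 × 0.7655 = 5.963 mg/L.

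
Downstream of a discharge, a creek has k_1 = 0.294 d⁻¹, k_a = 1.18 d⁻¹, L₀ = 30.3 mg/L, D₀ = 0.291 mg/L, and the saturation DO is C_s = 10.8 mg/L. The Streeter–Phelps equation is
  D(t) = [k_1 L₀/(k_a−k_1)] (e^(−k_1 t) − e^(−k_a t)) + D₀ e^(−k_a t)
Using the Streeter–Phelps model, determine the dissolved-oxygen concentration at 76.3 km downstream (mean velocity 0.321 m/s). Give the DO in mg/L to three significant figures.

Travel time t = x/v = 76.3 km / (0.321 m/s) = 76300 m / 0.321 m/s = 237700 s = 2.751 d.
k_1 L₀/(k_a−k_1) = 0.294×30.3/(1.18−0.294) = 8.908/0.8860 = 10.05 mg/L.
e^(−k_1 t) = e^(−0.294×2.751) = 0.4454; e^(−k_a t) = e^(−1.18×2.751) = 0.03892.
D = 10.05 × (0.4454 − 0.03892) + 0.291 × 0.03892 = 4.087 + 0.01133 = 4.098 mg/L.
DO = C_s − D = 10.8 − 4.098 = 6.702 mg/L.

DO ≈ 6.70 mg/L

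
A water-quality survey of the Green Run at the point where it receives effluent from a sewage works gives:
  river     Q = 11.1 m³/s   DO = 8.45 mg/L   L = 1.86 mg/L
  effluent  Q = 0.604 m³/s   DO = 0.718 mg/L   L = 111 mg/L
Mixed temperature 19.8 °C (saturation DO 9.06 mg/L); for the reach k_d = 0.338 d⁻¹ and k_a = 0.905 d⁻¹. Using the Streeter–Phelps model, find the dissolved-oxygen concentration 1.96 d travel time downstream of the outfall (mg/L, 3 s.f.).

Mixed DO = (11.1×8.45 + 0.604×0.718)/(11.1+0.604) = 94.23/11.70 = 8.051 mg/L.
Mixed L₀ = (11.1×1.86 + 0.604×111)/(11.70) = 87.69/11.70 = 7.492 mg/L.
Initial deficit D₀ = C_s − DO₀ = 9.06 − 8.051 = 1.009 mg/L.
D(1.96) = [0.338×7.492/(0.905−0.338)](e^(−0.338×1.96) − e^(−0.905×1.96)) + 1.009 e^(−0.905×1.96)
= 4.466 × (0.5156 − 0.1697) + 1.009 × 0.1697 = 1.716 mg/L.
DO = 9.06 − 1.716 = 7.344 mg/L.

DO ≈ 7.34 mg/L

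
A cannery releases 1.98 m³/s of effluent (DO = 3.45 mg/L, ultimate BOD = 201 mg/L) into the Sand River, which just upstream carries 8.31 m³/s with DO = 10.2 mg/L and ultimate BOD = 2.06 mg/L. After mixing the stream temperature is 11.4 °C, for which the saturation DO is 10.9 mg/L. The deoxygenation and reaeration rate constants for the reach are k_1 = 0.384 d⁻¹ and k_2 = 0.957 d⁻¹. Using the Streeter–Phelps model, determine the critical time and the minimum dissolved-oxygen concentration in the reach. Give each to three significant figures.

Mixed DO = (8.31×10.2 + 1.98×3.45)/(8.31+1.98) = 91.59/10.29 = 8.901 mg/L.
Mixed L₀ = (8.31×2.06 + 1.98×201)/(10.29) = 415.1/10.29 = 40.34 mg/L.
Initial deficit D₀ = C_s − DO₀ = 10.9 − 8.901 = 1.999 mg/L.
t_c = (1/0.5730) ln[(0.957/0.384)(1 − 1.999×0.5730/(0.384×40.34))] = 1.745 × ln(2.308) = 1.460 d.
D_c = (0.384/0.957) × 40.34 × e^(−0.384×1.460) = 0.4013 × 40.34 × 0.5709 = 9.241 mg/L.
Minimum DO = 10.9 − 9.241 = 1.659 mg/L.

t_c ≈ 1.46 d; minimum DO ≈ 1.66 mg/L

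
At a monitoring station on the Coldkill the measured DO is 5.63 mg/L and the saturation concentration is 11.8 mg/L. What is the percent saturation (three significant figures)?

47.7 % saturation

% saturation = C/C_s × 100 = 5.63/11.8 × 100 = 47.7 %.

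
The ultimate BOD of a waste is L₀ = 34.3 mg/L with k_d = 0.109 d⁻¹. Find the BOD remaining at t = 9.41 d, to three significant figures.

L_t = L₀ e^(−k_d t) = 34.3 × e^(−0.109×9.41) = 34.3 × 0.3585 = 12.30 mg/L.

L ≈ 12.3 mg/L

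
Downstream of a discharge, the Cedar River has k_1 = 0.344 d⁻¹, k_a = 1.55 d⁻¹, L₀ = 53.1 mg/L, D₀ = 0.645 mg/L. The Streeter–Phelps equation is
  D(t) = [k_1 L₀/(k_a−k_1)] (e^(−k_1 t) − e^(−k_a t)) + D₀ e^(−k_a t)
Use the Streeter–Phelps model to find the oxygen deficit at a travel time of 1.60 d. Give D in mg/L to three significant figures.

k_1 L₀/(k_a−k_1) = 0.344×53.1/(1.55−0.344) = 18.27/1.206 = 15.15 mg/L.
e^(−k_1 t) = e^(−0.344×1.600) = 0.5767; e^(−k_a t) = e^(−1.55×1.600) = 0.08374.
D = 15.15 × (0.5767 − 0.08374) + 0.645 × 0.08374 = 7.467 + 0.05401 = 7.521 mg/L.

D ≈ 7.52 mg/L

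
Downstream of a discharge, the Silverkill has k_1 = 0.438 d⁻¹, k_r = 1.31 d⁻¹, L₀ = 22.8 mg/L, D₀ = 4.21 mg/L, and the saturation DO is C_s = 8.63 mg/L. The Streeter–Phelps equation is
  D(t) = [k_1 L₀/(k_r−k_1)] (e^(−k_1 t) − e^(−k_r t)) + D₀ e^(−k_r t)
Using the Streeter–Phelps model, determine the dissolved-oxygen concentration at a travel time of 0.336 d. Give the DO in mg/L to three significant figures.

DO ≈ 3.41 mg/L

k_1 L₀/(k_r−k_1) = 0.438×22.8/(1.31−0.438) = 9.986/0.8720 = 11.45 mg/L.
e^(−k_1 t) = e^(−0.438×0.3360) = 0.8631; e^(−k_r t) = e^(−1.31×0.3360) = 0.6439.
D = 11.45 × (0.8631 − 0.6439) + 4.21 × 0.6439 = 2.511 + 2.711 = 5.221 mg/L.
DO = C_s − D = 8.63 − 5.221 = 3.409 mg/L.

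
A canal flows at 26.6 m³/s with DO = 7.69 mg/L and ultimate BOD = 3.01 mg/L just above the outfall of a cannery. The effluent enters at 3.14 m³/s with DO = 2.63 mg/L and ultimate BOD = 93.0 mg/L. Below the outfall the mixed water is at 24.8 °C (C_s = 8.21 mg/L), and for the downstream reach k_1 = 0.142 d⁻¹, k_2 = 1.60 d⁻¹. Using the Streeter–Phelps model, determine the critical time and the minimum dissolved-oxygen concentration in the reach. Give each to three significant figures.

Mixed DO = (26.6×7.69 + 3.14×2.63)/(26.6+3.14) = 212.8/29.74 = 7.156 mg/L.
Mixed L₀ = (26.6×3.01 + 3.14×93.0)/(29.74) = 372.1/29.74 = 12.51 mg/L.
Initial deficit D₀ = C_s − DO₀ = 8.21 − 7.156 = 1.054 mg/L.
t_c = (1/1.458) ln[(1.60/0.142)(1 − 1.054×1.458/(0.142×12.51))] = 0.6859 × ln(1.519) = 0.2868 d.
D_c = (0.142/1.60) × 12.51 × e^(−0.142×0.2868) = 0.08875 × 12.51 × 0.9601 = 1.066 mg/L.
Minimum DO = 8.21 − 1.066 = 7.144 mg/L.

t_c ≈ 0.287 d; minimum DO ≈ 7.14 mg/L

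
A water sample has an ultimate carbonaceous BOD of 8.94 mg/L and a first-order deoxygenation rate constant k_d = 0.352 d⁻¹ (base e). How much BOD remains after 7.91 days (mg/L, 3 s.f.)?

L_t = L₀ e^(−k_d t) = 8.94 × e^(−0.352×7.91) = 8.94 × 0.06177 = 0.5522 mg/L.

L ≈ 0.552 mg/L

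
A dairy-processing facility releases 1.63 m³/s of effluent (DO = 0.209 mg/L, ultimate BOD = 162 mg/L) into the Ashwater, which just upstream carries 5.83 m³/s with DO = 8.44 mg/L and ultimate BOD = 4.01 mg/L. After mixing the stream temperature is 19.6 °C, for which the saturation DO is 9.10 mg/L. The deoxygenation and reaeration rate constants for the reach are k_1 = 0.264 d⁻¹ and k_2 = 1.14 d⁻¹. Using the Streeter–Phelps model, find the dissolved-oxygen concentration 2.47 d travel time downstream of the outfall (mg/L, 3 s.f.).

DO ≈ 3.60 mg/L

Mixed DO = (5.83×8.44 + 1.63×0.209)/(5.83+1.63) = 49.55/7.460 = 6.642 mg/L.
Mixed L₀ = (5.83×4.01 + 1.63×162)/(7.460) = 287.4/7.460 = 38.53 mg/L.
Initial deficit D₀ = C_s − DO₀ = 9.10 − 6.642 = 2.458 mg/L.
D(2.47) = [0.264×38.53/(1.14−0.264)](e^(−0.264×2.47) − e^(−1.14×2.47)) + 2.458 e^(−1.14×2.47)
= 11.61 × (0.5210 − 0.05986) + 2.458 × 0.05986 = 5.501 mg/L.
DO = 9.10 − 5.501 = 3.599 mg/L.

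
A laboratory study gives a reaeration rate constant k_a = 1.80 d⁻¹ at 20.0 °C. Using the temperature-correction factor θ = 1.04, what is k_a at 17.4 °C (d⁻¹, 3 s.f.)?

k_a ≈ 1.63 d⁻¹

k_a(T₂) = k_a(T₁) · θ^(T₂−T₁) = 1.80 × 1.04^(17.4−20.0)
= 1.80 × 1.04^-2.60 = 1.80 × 0.9031 = 1.625 d⁻¹.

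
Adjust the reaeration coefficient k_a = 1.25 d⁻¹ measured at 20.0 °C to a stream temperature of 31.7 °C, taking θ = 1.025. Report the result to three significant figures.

k_a(T₂) = k_a(T₁) · θ^(T₂−T₁) = 1.25 × 1.025^(31.7−20.0)
= 1.25 × 1.025^11.7 = 1.25 × 1.335 = 1.669 d⁻¹.

k_a ≈ 1.67 d⁻¹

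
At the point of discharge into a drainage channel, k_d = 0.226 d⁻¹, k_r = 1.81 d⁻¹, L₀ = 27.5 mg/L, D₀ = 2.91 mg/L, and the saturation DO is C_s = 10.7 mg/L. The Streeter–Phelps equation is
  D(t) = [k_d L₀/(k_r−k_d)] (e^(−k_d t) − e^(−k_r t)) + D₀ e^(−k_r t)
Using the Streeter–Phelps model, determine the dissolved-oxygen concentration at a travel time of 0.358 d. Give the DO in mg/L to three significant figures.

DO ≈ 7.61 mg/L

k_d L₀/(k_r−k_d) = 0.226×27.5/(1.81−0.226) = 6.215/1.584 = 3.924 mg/L.
e^(−k_d t) = e^(−0.226×0.3580) = 0.9223; e^(−k_r t) = e^(−1.81×0.3580) = 0.5231.
D = 3.924 × (0.9223 − 0.5231) + 2.91 × 0.5231 = 1.566 + 1.522 = 3.088 mg/L.
DO = C_s − D = 10.7 − 3.088 = 7.612 mg/L.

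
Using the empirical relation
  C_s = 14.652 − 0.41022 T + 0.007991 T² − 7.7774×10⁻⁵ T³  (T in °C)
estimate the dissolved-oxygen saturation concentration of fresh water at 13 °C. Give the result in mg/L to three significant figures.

C_s ≈ 10.5 mg/L

C_s = 14.652 − 0.41022×13 + 0.007991×13² − 7.7774×10⁻⁵×13³ = 10.50 mg/L.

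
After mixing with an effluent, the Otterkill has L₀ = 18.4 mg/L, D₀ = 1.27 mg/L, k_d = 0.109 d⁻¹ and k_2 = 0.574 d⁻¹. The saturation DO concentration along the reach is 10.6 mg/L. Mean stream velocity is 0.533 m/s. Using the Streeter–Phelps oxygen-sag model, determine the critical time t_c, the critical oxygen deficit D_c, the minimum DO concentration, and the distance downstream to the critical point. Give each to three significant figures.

t_c ≈ 2.82 d; D_c ≈ 2.57 mg/L; min DO ≈ 8.03 mg/L; x_c ≈ 130 km

t_c = [1/(k_2−k_d)] ln[(k_2/k_d)(1 − D₀(k_2−k_d)/(k_d L₀))]
= [1/(0.574−0.109)] ln[(0.574/0.109)(1 − 1.27×0.4650/(0.109×18.4))]
= (1/0.4650) ln[5.266 × 0.7055] = 2.151 × ln(3.715) = 2.151 × 1.313 = 2.823 d.
L(t_c) = L₀ e^(−k_d t_c) = 18.4 × 0.7352 = 13.53 mg/L, and at the critical point k_2 D_c = k_d L, so D_c = (0.109/0.574) × 13.53 = 2.569 mg/L.
Minimum DO = C_s − D_c = 10.6 − 2.569 = 8.031 mg/L.
x_c = v t_c = 0.533 m/s × 2.823 d × 86400 s/d = 130000 m ≈ 130 km.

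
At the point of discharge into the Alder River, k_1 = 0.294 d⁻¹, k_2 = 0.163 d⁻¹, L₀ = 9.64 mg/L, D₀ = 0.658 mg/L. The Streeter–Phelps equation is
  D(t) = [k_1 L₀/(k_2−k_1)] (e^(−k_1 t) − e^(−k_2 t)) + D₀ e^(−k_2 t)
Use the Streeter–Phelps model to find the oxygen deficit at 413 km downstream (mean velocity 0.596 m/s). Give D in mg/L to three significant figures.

D ≈ 3.98 mg/L

Travel time t = x/v = 413 km / (0.596 m/s) = 413000 m / 0.596 m/s = 693000 s = 8.020 d.
k_1 L₀/(k_2−k_1) = 0.294×9.64/(0.163−0.294) = 2.834/-0.1310 = -21.63 mg/L.
e^(−k_1 t) = e^(−0.294×8.020) = 0.09461; e^(−k_2 t) = e^(−0.163×8.020) = 0.2705.
D = -21.63 × (0.09461 − 0.2705) + 0.658 × 0.2705 = 3.806 + 0.1780 = 3.984 mg/L.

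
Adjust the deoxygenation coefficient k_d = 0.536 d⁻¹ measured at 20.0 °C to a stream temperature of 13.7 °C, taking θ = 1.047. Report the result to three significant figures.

k_d ≈ 0.401 d⁻¹

k_d(T₂) = k_d(T₁) · θ^(T₂−T₁) = 0.536 × 1.047^(13.7−20.0)
= 0.536 × 1.047^-6.30 = 0.536 × 0.7487 = 0.4013 d⁻¹.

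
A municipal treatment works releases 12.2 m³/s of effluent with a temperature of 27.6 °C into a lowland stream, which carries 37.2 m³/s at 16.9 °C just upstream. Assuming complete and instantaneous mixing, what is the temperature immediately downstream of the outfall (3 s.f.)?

19.5 °C

Flow-weighted mixing: C = (Q_r C_r + Q_w C_w)/(Q_r + Q_w)
= (37.2×16.9 + 12.2×27.6)/(37.2 + 12.2) = 965.4/49.40 = 19.54 °C.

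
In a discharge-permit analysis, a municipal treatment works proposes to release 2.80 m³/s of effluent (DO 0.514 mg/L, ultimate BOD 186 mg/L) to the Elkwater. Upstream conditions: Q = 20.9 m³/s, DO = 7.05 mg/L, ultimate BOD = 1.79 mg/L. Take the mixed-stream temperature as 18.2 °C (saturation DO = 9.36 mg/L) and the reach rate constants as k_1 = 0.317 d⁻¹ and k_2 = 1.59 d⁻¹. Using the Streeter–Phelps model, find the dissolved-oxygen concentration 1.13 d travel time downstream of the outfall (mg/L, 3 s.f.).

DO ≈ 5.72 mg/L

Mixed DO = (20.9×7.05 + 2.80×0.514)/(20.9+2.80) = 148.8/23.70 = 6.278 mg/L.
Mixed L₀ = (20.9×1.79 + 2.80×186)/(23.70) = 558.2/23.70 = 23.55 mg/L.
Initial deficit D₀ = C_s − DO₀ = 9.36 − 6.278 = 3.082 mg/L.
D(1.13) = [0.317×23.55/(1.59−0.317)](e^(−0.317×1.13) − e^(−1.59×1.13)) + 3.082 e^(−1.59×1.13)
= 5.865 × (0.6989 − 0.1658) + 3.082 × 0.1658 = 3.638 mg/L.
DO = 9.36 − 3.638 = 5.722 mg/L.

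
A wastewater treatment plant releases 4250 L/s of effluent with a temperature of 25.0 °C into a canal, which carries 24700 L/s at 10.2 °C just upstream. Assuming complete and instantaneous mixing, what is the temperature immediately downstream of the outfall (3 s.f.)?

Flow-weighted mixing: C = (Q_r C_r + Q_w C_w)/(Q_r + Q_w)
= (24700×10.2 + 4250×25.0)/(24700 + 4250) = 358200/28950 = 12.37 °C.

12.4 °C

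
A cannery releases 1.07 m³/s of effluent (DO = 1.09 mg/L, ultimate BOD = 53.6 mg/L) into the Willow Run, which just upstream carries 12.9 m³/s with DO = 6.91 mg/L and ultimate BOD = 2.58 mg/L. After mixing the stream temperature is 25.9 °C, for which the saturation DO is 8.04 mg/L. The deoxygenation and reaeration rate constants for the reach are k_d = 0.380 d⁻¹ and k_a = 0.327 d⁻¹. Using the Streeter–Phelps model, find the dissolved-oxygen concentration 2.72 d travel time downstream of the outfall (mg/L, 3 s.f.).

Mixed DO = (12.9×6.91 + 1.07×1.09)/(12.9+1.07) = 90.31/13.97 = 6.464 mg/L.
Mixed L₀ = (12.9×2.58 + 1.07×53.6)/(13.97) = 90.63/13.97 = 6.488 mg/L.
Initial deficit D₀ = C_s − DO₀ = 8.04 − 6.464 = 1.576 mg/L.
D(2.72) = [0.380×6.488/(0.327−0.380)](e^(−0.380×2.72) − e^(−0.327×2.72)) + 1.576 e^(−0.327×2.72)
= -46.52 × (0.3557 − 0.4109) + 1.576 × 0.4109 = 3.213 mg/L.
DO = 8.04 − 3.213 = 4.827 mg/L.

DO ≈ 4.83 mg/L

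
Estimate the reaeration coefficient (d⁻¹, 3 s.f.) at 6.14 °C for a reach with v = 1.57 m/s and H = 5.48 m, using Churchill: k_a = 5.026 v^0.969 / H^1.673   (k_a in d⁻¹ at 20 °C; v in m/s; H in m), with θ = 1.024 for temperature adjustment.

k_a ≈ 0.325 d⁻¹

k_a(20) = 5.026 × 1.57^0.969 / 5.48^1.673 = 5.026 × 1.548 / 17.22 = 0.4519 d⁻¹.
k_a(6.14) = 0.4519 × 1.024^(6.14−20) = 0.4519 × 0.7199 = 0.3253 d⁻¹.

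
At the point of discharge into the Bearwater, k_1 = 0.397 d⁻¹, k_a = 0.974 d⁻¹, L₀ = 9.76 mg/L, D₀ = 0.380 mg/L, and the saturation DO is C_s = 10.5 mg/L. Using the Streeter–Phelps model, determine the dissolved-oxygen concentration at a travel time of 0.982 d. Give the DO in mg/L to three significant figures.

DO ≈ 8.39 mg/L

k_1 L₀/(k_a−k_1) = 0.397×9.76/(0.974−0.397) = 3.875/0.5770 = 6.715 mg/L.
e^(−k_1 t) = e^(−0.397×0.9820) = 0.6772; e^(−k_a t) = e^(−0.974×0.9820) = 0.3842.
D = 6.715 × (0.6772 − 0.3842) + 0.380 × 0.3842 = 1.967 + 0.1460 = 2.113 mg/L.
DO = C_s − D = 10.5 − 2.113 = 8.387 mg/L.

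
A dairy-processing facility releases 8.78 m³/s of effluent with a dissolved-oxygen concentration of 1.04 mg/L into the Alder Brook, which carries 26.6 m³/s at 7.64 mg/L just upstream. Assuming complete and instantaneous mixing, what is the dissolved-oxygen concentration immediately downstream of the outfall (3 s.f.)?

6.00 mg/L

Flow-weighted mixing: C = (Q_r C_r + Q_w C_w)/(Q_r + Q_w)
= (26.6×7.64 + 8.78×1.04)/(26.6 + 8.78) = 212.4/35.38 = 6.002 mg/L.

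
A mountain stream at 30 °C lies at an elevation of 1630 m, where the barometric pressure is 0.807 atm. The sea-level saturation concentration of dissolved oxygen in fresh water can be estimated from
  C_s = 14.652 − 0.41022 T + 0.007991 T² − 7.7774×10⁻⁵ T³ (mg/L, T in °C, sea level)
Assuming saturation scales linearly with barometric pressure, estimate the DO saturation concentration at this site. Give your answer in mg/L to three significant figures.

At sea level: C_s = 14.652 − 0.41022×30 + 0.007991×30² − 7.7774×10⁻⁵×30³ = 7.437 mg/L.
Pressure correction: C_s' = 7.437 × 0.807 = 6.002 mg/L.

C_s ≈ 6.00 mg/L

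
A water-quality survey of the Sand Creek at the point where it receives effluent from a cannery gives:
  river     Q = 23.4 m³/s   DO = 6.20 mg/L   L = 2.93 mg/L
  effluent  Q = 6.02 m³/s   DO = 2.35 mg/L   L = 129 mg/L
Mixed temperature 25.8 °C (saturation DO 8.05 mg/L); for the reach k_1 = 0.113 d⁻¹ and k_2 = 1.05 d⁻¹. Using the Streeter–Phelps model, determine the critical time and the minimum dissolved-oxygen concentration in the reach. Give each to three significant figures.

t_c ≈ 0.850 d; minimum DO ≈ 5.24 mg/L

Mixed DO = (23.4×6.20 + 6.02×2.35)/(23.4+6.02) = 159.2/29.42 = 5.412 mg/L.
Mixed L₀ = (23.4×2.93 + 6.02×129)/(29.42) = 845.1/29.42 = 28.73 mg/L.
Initial deficit D₀ = C_s − DO₀ = 8.05 − 5.412 = 2.638 mg/L.
t_c = (1/0.9370) ln[(1.05/0.113)(1 − 2.638×0.9370/(0.113×28.73))] = 1.067 × ln(2.217) = 0.8497 d.
D_c = (0.113/1.05) × 28.73 × e^(−0.113×0.8497) = 0.1076 × 28.73 × 0.9084 = 2.809 mg/L.
Minimum DO = 8.05 − 2.809 = 5.241 mg/L.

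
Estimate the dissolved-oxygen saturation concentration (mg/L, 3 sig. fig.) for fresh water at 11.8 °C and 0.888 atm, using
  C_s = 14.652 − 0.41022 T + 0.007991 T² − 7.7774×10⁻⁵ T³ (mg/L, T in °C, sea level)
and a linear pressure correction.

At sea level: C_s = 14.652 − 0.41022×11.8 + 0.007991×11.8² − 7.7774×10⁻⁵×11.8³ = 10.80 mg/L.
Pressure correction: C_s' = 10.80 × 0.888 = 9.587 mg/L.

C_s ≈ 9.59 mg/L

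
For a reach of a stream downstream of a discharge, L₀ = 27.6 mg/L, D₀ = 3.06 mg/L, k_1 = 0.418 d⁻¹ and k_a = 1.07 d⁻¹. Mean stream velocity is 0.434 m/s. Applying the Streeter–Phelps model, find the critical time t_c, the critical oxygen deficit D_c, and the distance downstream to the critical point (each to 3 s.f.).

t_c = [1/(k_a−k_1)] ln[(k_a/k_1)(1 − D₀(k_a−k_1)/(k_1 L₀))]
= [1/(1.07−0.418)] ln[(1.07/0.418)(1 − 3.06×0.6520/(0.418×27.6))]
= (1/0.6520) ln[2.560 × 0.8271] = 1.534 × ln(2.117) = 1.534 × 0.7501 = 1.150 d.
L(t_c) = L₀ e^(−k_1 t_c) = 27.6 × 0.6182 = 17.06 mg/L, and at the critical point k_a D_c = k_1 L, so D_c = (0.418/1.07) × 17.06 = 6.666 mg/L.
x_c = v t_c = 0.434 m/s × 1.150 d × 86400 s/d = 43140 m ≈ 43.1 km.

t_c ≈ 1.15 d; D_c ≈ 6.67 mg/L; x_c ≈ 43.1 km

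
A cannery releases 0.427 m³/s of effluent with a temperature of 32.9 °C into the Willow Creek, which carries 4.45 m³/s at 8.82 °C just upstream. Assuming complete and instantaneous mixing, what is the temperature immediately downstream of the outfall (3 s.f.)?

10.9 °C

Flow-weighted mixing: C = (Q_r C_r + Q_w C_w)/(Q_r + Q_w)
= (4.45×8.82 + 0.427×32.9)/(4.45 + 0.427) = 53.30/4.877 = 10.93 °C.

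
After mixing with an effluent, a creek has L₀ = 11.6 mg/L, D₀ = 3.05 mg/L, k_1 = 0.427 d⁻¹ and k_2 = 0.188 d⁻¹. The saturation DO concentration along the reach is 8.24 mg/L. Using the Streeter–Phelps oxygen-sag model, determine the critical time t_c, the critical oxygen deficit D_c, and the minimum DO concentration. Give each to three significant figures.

t_c ≈ 2.86 d; D_c ≈ 7.78 mg/L; min DO ≈ 0.464 mg/L

t_c = [1/(k_2−k_1)] ln[(k_2/k_1)(1 − D₀(k_2−k_1)/(k_1 L₀))]
= [1/(0.188−0.427)] ln[(0.188/0.427)(1 − 3.05×-0.2390/(0.427×11.6))]
= (1/-0.2390) ln[0.4403 × 1.147] = -4.184 × ln(0.5051) = -4.184 × -0.6830 = 2.858 d.
L(t_c) = L₀ e^(−k_1 t_c) = 11.6 × 0.2951 = 3.424 mg/L, and at the critical point k_2 D_c = k_1 L, so D_c = (0.427/0.188) × 3.424 = 7.776 mg/L.
Minimum DO = C_s − D_c = 8.24 − 7.776 = 0.4643 mg/L.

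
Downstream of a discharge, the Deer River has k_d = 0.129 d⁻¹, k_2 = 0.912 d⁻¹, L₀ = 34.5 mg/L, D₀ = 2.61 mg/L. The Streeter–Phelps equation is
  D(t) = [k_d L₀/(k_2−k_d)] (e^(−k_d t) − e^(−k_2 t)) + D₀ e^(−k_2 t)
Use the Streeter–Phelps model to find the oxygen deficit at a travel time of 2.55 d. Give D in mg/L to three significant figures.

k_d L₀/(k_2−k_d) = 0.129×34.5/(0.912−0.129) = 4.450/0.7830 = 5.684 mg/L.
e^(−k_d t) = e^(−0.129×2.550) = 0.7197; e^(−k_2 t) = e^(−0.912×2.550) = 0.09772.
D = 5.684 × (0.7197 − 0.09772) + 2.61 × 0.09772 = 3.535 + 0.2551 = 3.790 mg/L.

D ≈ 3.79 mg/L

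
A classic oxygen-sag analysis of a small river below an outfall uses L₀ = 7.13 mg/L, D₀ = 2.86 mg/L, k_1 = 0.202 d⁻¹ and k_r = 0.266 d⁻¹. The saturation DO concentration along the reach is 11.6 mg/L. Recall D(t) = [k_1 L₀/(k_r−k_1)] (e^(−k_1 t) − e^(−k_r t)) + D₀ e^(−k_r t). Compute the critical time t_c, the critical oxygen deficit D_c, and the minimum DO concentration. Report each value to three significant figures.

t_c = [1/(k_r−k_1)] ln[(k_r/k_1)(1 − D₀(k_r−k_1)/(k_1 L₀))]
= [1/(0.266−0.202)] ln[(0.266/0.202)(1 − 2.86×0.06400/(0.202×7.13))]
= (1/0.06400) ln[1.317 × 0.8729] = 15.62 × ln(1.149) = 15.62 × 0.1393 = 2.177 d.
D_c = (k_1/k_r) L₀ e^(−k_1 t_c) = (0.202/0.266) × 7.13 × e^(−0.202×2.177) = 0.7594 × 7.13 × 0.6442 = 3.488 mg/L.
Minimum DO = C_s − D_c = 11.6 − 3.488 = 8.112 mg/L.

t_c ≈ 2.18 d; D_c ≈ 3.49 mg/L; min DO ≈ 8.11 mg/L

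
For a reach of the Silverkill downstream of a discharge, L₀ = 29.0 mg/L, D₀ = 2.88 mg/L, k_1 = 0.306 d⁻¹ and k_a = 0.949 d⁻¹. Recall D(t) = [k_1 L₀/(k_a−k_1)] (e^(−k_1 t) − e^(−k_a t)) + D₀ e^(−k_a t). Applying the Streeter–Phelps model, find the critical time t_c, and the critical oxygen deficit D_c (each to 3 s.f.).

t_c ≈ 1.40 d; D_c ≈ 6.10 mg/L

t_c = [1/(k_a−k_1)] ln[(k_a/k_1)(1 − D₀(k_a−k_1)/(k_1 L₀))]
= [1/(0.949−0.306)] ln[(0.949/0.306)(1 − 2.88×0.6430/(0.306×29.0))]
= (1/0.6430) ln[3.101 × 0.7913] = 1.555 × ln(2.454) = 1.555 × 0.8978 = 1.396 d.
L(t_c) = L₀ e^(−k_1 t_c) = 29.0 × 0.6523 = 18.92 mg/L, and at the critical point k_a D_c = k_1 L, so D_c = (0.306/0.949) × 18.92 = 6.100 mg/L.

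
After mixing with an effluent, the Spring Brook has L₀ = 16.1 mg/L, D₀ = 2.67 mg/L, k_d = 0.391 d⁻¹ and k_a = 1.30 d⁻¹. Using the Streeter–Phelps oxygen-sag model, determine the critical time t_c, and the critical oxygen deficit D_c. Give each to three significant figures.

t_c ≈ 0.786 d; D_c ≈ 3.56 mg/L

With k_a/k_d = 3.325 and 1 − D₀(k_a−k_d)/(k_d L₀) = 0.6145,
t_c = ln(3.325 × 0.6145) / (1.30 − 0.391) = ln(2.043) / 0.9090 = 0.7144/0.9090 = 0.7859 d.
D_c = (k_d/k_a) L₀ e^(−k_d t_c) = (0.391/1.30) × 16.1 × e^(−0.391×0.7859) = 0.3008 × 16.1 × 0.7354 = 3.561 mg/L.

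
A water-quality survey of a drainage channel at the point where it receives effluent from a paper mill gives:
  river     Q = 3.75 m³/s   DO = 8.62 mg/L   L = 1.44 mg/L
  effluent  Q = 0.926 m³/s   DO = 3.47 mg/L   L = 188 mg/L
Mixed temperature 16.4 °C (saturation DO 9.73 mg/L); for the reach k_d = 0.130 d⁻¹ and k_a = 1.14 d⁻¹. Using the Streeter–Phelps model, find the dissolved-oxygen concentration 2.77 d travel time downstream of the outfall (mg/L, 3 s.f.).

DO ≈ 6.40 mg/L

Mixed DO = (3.75×8.62 + 0.926×3.47)/(3.75+0.926) = 35.54/4.676 = 7.600 mg/L.
Mixed L₀ = (3.75×1.44 + 0.926×188)/(4.676) = 179.5/4.676 = 38.38 mg/L.
Initial deficit D₀ = C_s − DO₀ = 9.73 − 7.600 = 2.130 mg/L.
D(2.77) = [0.130×38.38/(1.14−0.130)](e^(−0.130×2.77) − e^(−1.14×2.77)) + 2.130 e^(−1.14×2.77)
= 4.941 × (0.6976 − 0.04252) + 2.130 × 0.04252 = 3.327 mg/L.
DO = 9.73 − 3.327 = 6.403 mg/L.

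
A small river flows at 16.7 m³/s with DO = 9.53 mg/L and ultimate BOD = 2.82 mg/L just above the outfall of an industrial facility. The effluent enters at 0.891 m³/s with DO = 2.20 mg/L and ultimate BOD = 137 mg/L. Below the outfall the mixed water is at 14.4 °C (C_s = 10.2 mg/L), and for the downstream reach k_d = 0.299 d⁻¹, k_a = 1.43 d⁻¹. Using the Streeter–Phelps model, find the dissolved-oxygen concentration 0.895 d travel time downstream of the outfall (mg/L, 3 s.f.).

DO ≈ 8.67 mg/L

Mixed DO = (16.7×9.53 + 0.891×2.20)/(16.7+0.891) = 161.1/17.59 = 9.159 mg/L.
Mixed L₀ = (16.7×2.82 + 0.891×137)/(17.59) = 169.2/17.59 = 9.616 mg/L.
Initial deficit D₀ = C_s − DO₀ = 10.2 − 9.159 = 1.041 mg/L.
D(0.895) = [0.299×9.616/(1.43−0.299)](e^(−0.299×0.895) − e^(−1.43×0.895)) + 1.041 e^(−1.43×0.895)
= 2.542 × (0.7652 − 0.2781) + 1.041 × 0.2781 = 1.528 mg/L.
DO = 10.2 − 1.528 = 8.672 mg/L.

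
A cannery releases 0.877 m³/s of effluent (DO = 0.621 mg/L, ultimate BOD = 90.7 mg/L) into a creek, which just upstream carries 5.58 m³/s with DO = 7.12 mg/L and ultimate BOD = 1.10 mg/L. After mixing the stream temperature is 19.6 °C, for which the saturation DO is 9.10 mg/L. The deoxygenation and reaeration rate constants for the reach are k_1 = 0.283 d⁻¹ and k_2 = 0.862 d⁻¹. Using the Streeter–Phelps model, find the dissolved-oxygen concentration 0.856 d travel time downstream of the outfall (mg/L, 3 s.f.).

DO ≈ 5.74 mg/L

Mixed DO = (5.58×7.12 + 0.877×0.621)/(5.58+0.877) = 40.27/6.457 = 6.237 mg/L.
Mixed L₀ = (5.58×1.10 + 0.877×90.7)/(6.457) = 85.68/6.457 = 13.27 mg/L.
Initial deficit D₀ = C_s − DO₀ = 9.10 − 6.237 = 2.863 mg/L.
D(0.856) = [0.283×13.27/(0.862−0.283)](e^(−0.283×0.856) − e^(−0.862×0.856)) + 2.863 e^(−0.862×0.856)
= 6.486 × (0.7849 − 0.4781) + 2.863 × 0.4781 = 3.358 mg/L.
DO = 9.10 − 3.358 = 5.742 mg/L.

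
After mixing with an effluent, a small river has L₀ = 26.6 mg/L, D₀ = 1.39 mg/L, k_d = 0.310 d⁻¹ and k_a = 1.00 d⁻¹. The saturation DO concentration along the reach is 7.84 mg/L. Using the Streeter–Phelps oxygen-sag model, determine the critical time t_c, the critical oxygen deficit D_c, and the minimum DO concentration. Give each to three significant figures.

t_c ≈ 1.52 d; D_c ≈ 5.15 mg/L; min DO ≈ 2.69 mg/L

t_c = [1/(k_a−k_d)] ln[(k_a/k_d)(1 − D₀(k_a−k_d)/(k_d L₀))]
= [1/(1.00−0.310)] ln[(1.00/0.310)(1 − 1.39×0.6900/(0.310×26.6))]
= (1/0.6900) ln[3.226 × 0.8837] = 1.449 × ln(2.851) = 1.449 × 1.048 = 1.518 d.
L(t_c) = L₀ e^(−k_d t_c) = 26.6 × 0.6246 = 16.61 mg/L, and at the critical point k_a D_c = k_d L, so D_c = (0.310/1.00) × 16.61 = 5.151 mg/L.
Minimum DO = C_s − D_c = 7.84 − 5.151 = 2.689 mg/L.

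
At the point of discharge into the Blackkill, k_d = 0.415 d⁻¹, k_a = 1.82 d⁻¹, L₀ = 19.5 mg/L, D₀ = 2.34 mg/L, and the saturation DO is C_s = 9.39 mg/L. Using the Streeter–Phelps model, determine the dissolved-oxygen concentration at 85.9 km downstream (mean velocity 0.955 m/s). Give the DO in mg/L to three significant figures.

Travel time t = x/v = 85.9 km / (0.955 m/s) = 85900 m / 0.955 m/s = 89950 s = 1.041 d.
k_d L₀/(k_a−k_d) = 0.415×19.5/(1.82−0.415) = 8.092/1.405 = 5.760 mg/L.
e^(−k_d t) = e^(−0.415×1.041) = 0.6492; e^(−k_a t) = e^(−1.82×1.041) = 0.1504.
D = 5.760 × (0.6492 − 0.1504) + 2.34 × 0.1504 = 2.873 + 0.3518 = 3.225 mg/L.
DO = C_s − D = 9.39 − 3.225 = 6.165 mg/L.

DO ≈ 6.17 mg/L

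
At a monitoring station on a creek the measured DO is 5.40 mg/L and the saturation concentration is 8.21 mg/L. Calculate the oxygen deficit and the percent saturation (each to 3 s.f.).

D ≈ 2.81 mg/L; 65.8 % saturation

D = C_s − C = 8.21 − 5.40 = 2.81 mg/L.
% saturation = 5.40/8.21 × 100 = 65.8 %.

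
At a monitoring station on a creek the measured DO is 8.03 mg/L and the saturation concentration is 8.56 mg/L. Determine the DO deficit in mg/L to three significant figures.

D ≈ 0.530 mg/L

D = C_s − C = 8.56 − 8.03 = 0.530 mg/L.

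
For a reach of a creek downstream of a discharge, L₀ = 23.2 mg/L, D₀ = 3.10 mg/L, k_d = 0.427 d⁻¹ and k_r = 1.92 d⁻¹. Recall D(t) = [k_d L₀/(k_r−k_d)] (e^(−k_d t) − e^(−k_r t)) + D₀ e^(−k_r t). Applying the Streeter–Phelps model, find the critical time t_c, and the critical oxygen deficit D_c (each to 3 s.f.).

With k_r/k_d = 4.496 and 1 − D₀(k_r−k_d)/(k_d L₀) = 0.5328,
t_c = ln(4.496 × 0.5328) / (1.92 − 0.427) = ln(2.396) / 1.493 = 0.8737/1.493 = 0.5852 d.
D_c = (k_d/k_r) L₀ e^(−k_d t_c) = (0.427/1.92) × 23.2 × e^(−0.427×0.5852) = 0.2224 × 23.2 × 0.7789 = 4.019 mg/L.

t_c ≈ 0.585 d; D_c ≈ 4.02 mg/L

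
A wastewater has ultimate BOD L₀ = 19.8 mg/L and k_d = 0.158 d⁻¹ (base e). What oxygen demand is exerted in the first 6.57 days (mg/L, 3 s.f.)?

y ≈ 12.8 mg/L

y_t = L₀(1 − e^(−k_d t)) = 19.8 × (1 − e^(−0.158×6.57))
= 19.8 × (1 − 0.3541) = 19.8 × 0.6459 = 12.79 mg/L.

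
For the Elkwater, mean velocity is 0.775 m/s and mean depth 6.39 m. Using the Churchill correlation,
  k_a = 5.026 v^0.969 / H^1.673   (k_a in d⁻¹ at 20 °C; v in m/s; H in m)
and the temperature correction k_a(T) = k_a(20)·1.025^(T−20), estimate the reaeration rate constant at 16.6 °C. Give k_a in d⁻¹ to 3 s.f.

k_a(20) = 5.026 × 0.775^0.969 / 6.39^1.673 = 5.026 × 0.7811 / 22.26 = 0.1763 d⁻¹.
k_a(16.6) = 0.1763 × 1.025^(16.6−20) = 0.1763 × 0.9195 = 0.1621 d⁻¹.

k_a ≈ 0.162 d⁻¹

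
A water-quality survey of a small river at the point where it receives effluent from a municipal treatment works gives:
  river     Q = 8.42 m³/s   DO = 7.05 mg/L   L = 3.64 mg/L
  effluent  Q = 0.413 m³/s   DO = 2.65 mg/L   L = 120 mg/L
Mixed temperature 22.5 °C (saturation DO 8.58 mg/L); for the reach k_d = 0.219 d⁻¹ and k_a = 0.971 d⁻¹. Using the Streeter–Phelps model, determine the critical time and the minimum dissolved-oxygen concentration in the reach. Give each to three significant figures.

Mixed DO = (8.42×7.05 + 0.413×2.65)/(8.42+0.413) = 60.46/8.833 = 6.844 mg/L.
Mixed L₀ = (8.42×3.64 + 0.413×120)/(8.833) = 80.21/8.833 = 9.081 mg/L.
Initial deficit D₀ = C_s − DO₀ = 8.58 − 6.844 = 1.736 mg/L.
t_c = (1/0.7520) ln[(0.971/0.219)(1 − 1.736×0.7520/(0.219×9.081))] = 1.330 × ln(1.524) = 0.5600 d.
D_c = (0.219/0.971) × 9.081 × e^(−0.219×0.5600) = 0.2255 × 9.081 × 0.8846 = 1.812 mg/L.
Minimum DO = 8.58 − 1.812 = 6.768 mg/L.

t_c ≈ 0.560 d; minimum DO ≈ 6.77 mg/L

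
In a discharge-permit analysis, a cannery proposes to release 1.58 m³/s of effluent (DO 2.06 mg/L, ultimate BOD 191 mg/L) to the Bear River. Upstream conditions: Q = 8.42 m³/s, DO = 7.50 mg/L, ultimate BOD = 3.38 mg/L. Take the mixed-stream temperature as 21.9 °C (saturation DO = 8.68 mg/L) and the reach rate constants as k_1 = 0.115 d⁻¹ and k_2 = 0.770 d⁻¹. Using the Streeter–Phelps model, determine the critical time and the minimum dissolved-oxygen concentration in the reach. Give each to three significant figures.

Mixed DO = (8.42×7.50 + 1.58×2.06)/(8.42+1.58) = 66.40/10.00 = 6.640 mg/L.
Mixed L₀ = (8.42×3.38 + 1.58×191)/(10.00) = 330.2/10.00 = 33.02 mg/L.
Initial deficit D₀ = C_s − DO₀ = 8.68 − 6.640 = 2.040 mg/L.
t_c = (1/0.6550) ln[(0.770/0.115)(1 − 2.040×0.6550/(0.115×33.02))] = 1.527 × ln(4.340) = 2.241 d.
D_c = (0.115/0.770) × 33.02 × e^(−0.115×2.241) = 0.1494 × 33.02 × 0.7728 = 3.812 mg/L.
Minimum DO = 8.68 − 3.812 = 4.868 mg/L.

t_c ≈ 2.24 d; minimum DO ≈ 4.87 mg/L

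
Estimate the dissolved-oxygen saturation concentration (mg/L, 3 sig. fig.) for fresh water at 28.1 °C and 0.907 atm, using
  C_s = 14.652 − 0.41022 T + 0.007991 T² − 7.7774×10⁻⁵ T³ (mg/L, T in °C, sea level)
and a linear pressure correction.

At sea level: C_s = 14.652 − 0.41022×28.1 + 0.007991×28.1² − 7.7774×10⁻⁵×28.1³ = 7.709 mg/L.
Pressure correction: C_s' = 7.709 × 0.907 = 6.992 mg/L.

C_s ≈ 6.99 mg/L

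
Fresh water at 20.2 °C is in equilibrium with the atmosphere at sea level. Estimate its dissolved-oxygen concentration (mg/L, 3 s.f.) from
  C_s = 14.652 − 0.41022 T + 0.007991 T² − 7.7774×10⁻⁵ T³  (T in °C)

C_s = 14.652 − 0.41022×20.2 + 0.007991×20.2² − 7.7774×10⁻⁵×20.2³ = 8.985 mg/L.

C_s ≈ 8.99 mg/L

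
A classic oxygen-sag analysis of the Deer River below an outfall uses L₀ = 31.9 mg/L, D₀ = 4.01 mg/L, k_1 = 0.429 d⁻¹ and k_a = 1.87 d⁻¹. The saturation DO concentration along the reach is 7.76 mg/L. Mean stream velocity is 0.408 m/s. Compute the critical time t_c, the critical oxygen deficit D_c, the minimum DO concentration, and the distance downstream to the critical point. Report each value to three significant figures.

At the critical point dD/dt = 0, so k_1 L₀ e^(−k_1 t) = k_a D. Substituting D(t) from the Streeter–Phelps equation and solving for t gives
t_c = ln[(k_a/k_1)(1 − D₀(k_a−k_1)/(k_1 L₀))] / (k_a−k_1).
Here k_a−k_1 = 1.441 d⁻¹ and 1 − D₀(k_a−k_1)/(k_1 L₀) = 1 − 4.01×1.441/(0.429×31.9) = 0.5778, so
t_c = ln(4.359 × 0.5778) / 1.441 = 0.9236 / 1.441 = 0.6410 d.
L(t_c) = L₀ e^(−k_1 t_c) = 31.9 × 0.7596 = 24.23 mg/L, and at the critical point k_a D_c = k_1 L, so D_c = (0.429/1.87) × 24.23 = 5.559 mg/L.
Minimum DO = C_s − D_c = 7.76 − 5.559 = 2.201 mg/L.
x_c = v t_c = 0.408 m/s × 0.6410 d × 86400 s/d = 22590 m ≈ 22.6 km.

t_c ≈ 0.641 d; D_c ≈ 5.56 mg/L; min DO ≈ 2.20 mg/L; x_c ≈ 22.6 km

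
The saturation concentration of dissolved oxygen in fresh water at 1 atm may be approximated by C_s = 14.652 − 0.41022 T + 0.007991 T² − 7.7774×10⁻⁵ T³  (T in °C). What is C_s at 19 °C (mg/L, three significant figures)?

C_s ≈ 9.21 mg/L

C_s = 14.652 − 0.41022×19 + 0.007991×19² − 7.7774×10⁻⁵×19³ = 9.209 mg/L.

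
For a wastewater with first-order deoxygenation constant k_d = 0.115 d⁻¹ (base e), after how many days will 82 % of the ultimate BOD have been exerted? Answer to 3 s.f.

t ≈ 14.9 d

y/L₀ = 1 − e^(−k_d t) = 0.82 ⇒ e^(−k_d t) = 0.180
t = −ln(0.180) / 0.115 = 1.715 / 0.115 = 14.91 d.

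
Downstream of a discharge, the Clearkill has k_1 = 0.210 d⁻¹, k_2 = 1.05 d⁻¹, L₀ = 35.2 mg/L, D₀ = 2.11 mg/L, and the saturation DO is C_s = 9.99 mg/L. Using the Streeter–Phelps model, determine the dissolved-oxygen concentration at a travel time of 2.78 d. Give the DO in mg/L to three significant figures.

DO ≈ 5.44 mg/L

k_1 L₀/(k_2−k_1) = 0.210×35.2/(1.05−0.210) = 7.392/0.8400 = 8.800 mg/L.
e^(−k_1 t) = e^(−0.210×2.780) = 0.5578; e^(−k_2 t) = e^(−1.05×2.780) = 0.05399.
D = 8.800 × (0.5578 − 0.05399) + 2.11 × 0.05399 = 4.433 + 0.1139 = 4.547 mg/L.
DO = C_s − D = 9.99 − 4.547 = 5.443 mg/L.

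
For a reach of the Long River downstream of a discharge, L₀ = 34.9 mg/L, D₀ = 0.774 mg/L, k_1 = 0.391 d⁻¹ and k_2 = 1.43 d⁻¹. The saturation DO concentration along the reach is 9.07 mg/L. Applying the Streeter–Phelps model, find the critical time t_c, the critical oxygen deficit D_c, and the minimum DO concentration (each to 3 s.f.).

t_c ≈ 1.19 d; D_c ≈ 5.99 mg/L; min DO ≈ 3.08 mg/L

With k_2/k_1 = 3.657 and 1 − D₀(k_2−k_1)/(k_1 L₀) = 0.9411,
t_c = ln(3.657 × 0.9411) / (1.43 − 0.391) = ln(3.442) / 1.039 = 1.236/1.039 = 1.190 d.
D_c = (k_1/k_2) L₀ e^(−k_1 t_c) = (0.391/1.43) × 34.9 × e^(−0.391×1.190) = 0.2734 × 34.9 × 0.6281 = 5.993 mg/L.
Minimum DO = C_s − D_c = 9.07 − 5.993 = 3.077 mg/L.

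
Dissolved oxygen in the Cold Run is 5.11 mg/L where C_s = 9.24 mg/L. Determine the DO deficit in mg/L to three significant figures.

D = C_s − C = 9.24 − 5.11 = 4.13 mg/L.

D ≈ 4.13 mg/L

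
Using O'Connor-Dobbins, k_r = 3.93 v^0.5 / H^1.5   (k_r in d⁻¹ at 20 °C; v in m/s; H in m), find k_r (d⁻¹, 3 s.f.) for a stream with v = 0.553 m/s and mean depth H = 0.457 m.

k_r ≈ 9.46 d⁻¹

k_r = 3.93 × 0.553^0.5 / 0.457^1.5 = 3.93 × 0.7436 / 0.3089 = 9.460 d⁻¹.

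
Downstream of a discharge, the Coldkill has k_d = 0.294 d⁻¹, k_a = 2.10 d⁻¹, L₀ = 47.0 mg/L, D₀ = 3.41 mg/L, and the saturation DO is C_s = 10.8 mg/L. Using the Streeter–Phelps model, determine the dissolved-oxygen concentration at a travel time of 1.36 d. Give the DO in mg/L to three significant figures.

k_d L₀/(k_a−k_d) = 0.294×47.0/(2.10−0.294) = 13.82/1.806 = 7.651 mg/L.
e^(−k_d t) = e^(−0.294×1.360) = 0.6704; e^(−k_a t) = e^(−2.10×1.360) = 0.05750.
D = 7.651 × (0.6704 − 0.05750) + 3.41 × 0.05750 = 4.690 + 0.1961 = 4.886 mg/L.
DO = C_s − D = 10.8 − 4.886 = 5.914 mg/L.

DO ≈ 5.91 mg/L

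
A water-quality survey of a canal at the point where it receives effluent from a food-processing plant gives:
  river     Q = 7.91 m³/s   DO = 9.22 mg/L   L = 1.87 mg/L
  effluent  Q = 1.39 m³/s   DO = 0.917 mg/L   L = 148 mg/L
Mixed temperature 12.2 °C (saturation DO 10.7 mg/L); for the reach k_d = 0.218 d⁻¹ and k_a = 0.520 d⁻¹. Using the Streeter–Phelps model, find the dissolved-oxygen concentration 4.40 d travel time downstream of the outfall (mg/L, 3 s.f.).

DO ≈ 5.60 mg/L

Mixed DO = (7.91×9.22 + 1.39×0.917)/(7.91+1.39) = 74.20/9.300 = 7.979 mg/L.
Mixed L₀ = (7.91×1.87 + 1.39×148)/(9.300) = 220.5/9.300 = 23.71 mg/L.
Initial deficit D₀ = C_s − DO₀ = 10.7 − 7.979 = 2.721 mg/L.
D(4.40) = [0.218×23.71/(0.520−0.218)](e^(−0.218×4.40) − e^(−0.520×4.40)) + 2.721 e^(−0.520×4.40)
= 17.12 × (0.3832 − 0.1015) + 2.721 × 0.1015 = 5.098 mg/L.
DO = 10.7 − 5.098 = 5.602 mg/L.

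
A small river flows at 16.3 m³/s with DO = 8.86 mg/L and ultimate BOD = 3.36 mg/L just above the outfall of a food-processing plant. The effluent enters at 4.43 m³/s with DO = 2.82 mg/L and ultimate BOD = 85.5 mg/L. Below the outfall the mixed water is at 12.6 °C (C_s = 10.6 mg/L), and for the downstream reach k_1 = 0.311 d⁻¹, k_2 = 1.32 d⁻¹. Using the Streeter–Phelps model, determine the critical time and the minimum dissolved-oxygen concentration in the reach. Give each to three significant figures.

t_c ≈ 0.803 d; minimum DO ≈ 6.76 mg/L

Mixed DO = (16.3×8.86 + 4.43×2.82)/(16.3+4.43) = 156.9/20.73 = 7.569 mg/L.
Mixed L₀ = (16.3×3.36 + 4.43×85.5)/(20.73) = 433.5/20.73 = 20.91 mg/L.
Initial deficit D₀ = C_s − DO₀ = 10.6 − 7.569 = 3.031 mg/L.
t_c = (1/1.009) ln[(1.32/0.311)(1 − 3.031×1.009/(0.311×20.91))] = 0.9911 × ln(2.249) = 0.8032 d.
D_c = (0.311/1.32) × 20.91 × e^(−0.311×0.8032) = 0.2356 × 20.91 × 0.7790 = 3.838 mg/L.
Minimum DO = 10.6 − 3.838 = 6.762 mg/L.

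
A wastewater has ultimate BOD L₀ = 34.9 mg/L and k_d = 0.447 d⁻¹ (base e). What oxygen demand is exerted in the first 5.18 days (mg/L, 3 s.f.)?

y ≈ 31.5 mg/L

y_t = L₀(1 − e^(−k_d t)) = 34.9 × (1 − e^(−0.447×5.18))
= 34.9 × (1 − 0.09872) = 34.9 × 0.9013 = 31.45 mg/L.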